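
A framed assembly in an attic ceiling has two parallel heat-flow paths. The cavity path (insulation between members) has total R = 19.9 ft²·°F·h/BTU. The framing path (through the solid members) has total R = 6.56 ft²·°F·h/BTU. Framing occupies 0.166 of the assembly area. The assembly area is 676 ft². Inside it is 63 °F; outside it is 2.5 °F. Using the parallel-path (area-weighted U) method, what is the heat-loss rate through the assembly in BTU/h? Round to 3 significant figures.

2750 BTU/h

U_eff = 0.834/19.9 + 0.166/6.56 = 0.04191 + 0.0253 = 0.06721
R_eff = 1/U_eff = 14.88 ft²·°F·h/BTU
Q = 676 × (63 − 2.5) / 14.88 = 2749 BTU/h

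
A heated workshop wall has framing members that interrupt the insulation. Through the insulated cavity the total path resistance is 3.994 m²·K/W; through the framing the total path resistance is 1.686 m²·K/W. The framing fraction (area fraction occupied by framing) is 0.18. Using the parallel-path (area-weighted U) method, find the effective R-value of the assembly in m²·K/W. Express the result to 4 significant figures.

3.204 m²·K/W

U_eff = 0.82/3.994 + 0.18/1.686 = 0.20531 + 0.10676 = 0.31207
R_eff = 1/U_eff = 3.2044 m²·K/W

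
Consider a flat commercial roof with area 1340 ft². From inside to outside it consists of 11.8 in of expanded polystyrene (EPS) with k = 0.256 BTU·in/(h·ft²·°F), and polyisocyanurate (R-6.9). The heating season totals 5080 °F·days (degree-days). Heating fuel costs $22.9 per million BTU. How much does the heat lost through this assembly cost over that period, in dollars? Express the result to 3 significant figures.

11.8/0.256 = 46.09
R_total = 46.09 + 6.9 = 52.99 ft²·°F·h/BTU
E = A × HDD × 24 / R = 1340 × 5080 × 24 / 52.99 = 3083000 BTU
Cost = 3083000/10⁶ × 22.9 = $70.6

70.6 dollars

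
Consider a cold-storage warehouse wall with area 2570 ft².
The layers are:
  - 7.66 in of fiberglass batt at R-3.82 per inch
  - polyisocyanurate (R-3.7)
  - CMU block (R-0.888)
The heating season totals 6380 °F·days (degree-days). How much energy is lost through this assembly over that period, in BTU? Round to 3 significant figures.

11600000 BTU

7.66 × 3.82 = 29.26
R_total = 29.26 + 3.7 + 0.888 = 33.85 ft²·°F·h/BTU
E = A × HDD × 24 / R = 2570 × 6380 × 24 / 33.85 = 11630000 BTU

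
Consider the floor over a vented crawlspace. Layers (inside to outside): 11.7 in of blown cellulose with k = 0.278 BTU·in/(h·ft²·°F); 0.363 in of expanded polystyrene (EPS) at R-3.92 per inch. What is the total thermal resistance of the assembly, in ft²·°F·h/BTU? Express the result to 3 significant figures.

11.7/0.278 = 42.09
0.363 × 3.92 = 1.423
R_total = 42.09 + 1.423 = 43.51 ft²·°F·h/BTU

43.5 ft²·°F·h/BTU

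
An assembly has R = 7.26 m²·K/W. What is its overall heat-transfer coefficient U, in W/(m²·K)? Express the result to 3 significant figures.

U = 1/R = 1/7.26 = 0.1377

0.138 W/(m²·K)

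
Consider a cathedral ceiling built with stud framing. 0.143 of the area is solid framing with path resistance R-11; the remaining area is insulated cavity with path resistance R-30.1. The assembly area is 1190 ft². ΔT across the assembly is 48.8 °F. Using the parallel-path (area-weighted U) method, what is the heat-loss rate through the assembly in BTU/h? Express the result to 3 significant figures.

2410 BTU/h

U_eff = 0.857/30.1 + 0.143/11 = 0.02847 + 0.013 = 0.04147
R_eff = 1/U_eff = 24.11 ft²·°F·h/BTU
Q = 1190 × 48.8 / 24.11 = 2408 BTU/h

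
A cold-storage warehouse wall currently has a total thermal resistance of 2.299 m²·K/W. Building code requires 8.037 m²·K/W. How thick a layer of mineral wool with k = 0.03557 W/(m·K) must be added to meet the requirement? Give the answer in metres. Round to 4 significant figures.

0.2041 m

ΔR = 8.037 − 2.299 = 5.738 m²·K/W
L = ΔR × k = 5.738 × 0.03557 = 0.2041 m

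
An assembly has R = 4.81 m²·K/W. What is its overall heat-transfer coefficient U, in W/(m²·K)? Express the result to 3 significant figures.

U = 1/R = 1/4.81 = 0.2079

0.208 W/(m²·K)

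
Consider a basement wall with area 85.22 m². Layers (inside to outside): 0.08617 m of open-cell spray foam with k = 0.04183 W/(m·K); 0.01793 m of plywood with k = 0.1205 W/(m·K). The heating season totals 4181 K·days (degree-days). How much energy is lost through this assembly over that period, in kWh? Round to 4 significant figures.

0.08617/0.04183 = 2.06
0.01793/0.1205 = 0.1488
R_total = 2.06 + 0.1488 = 2.2088 m²·K/W
E = A × HDD × 24 / R / 1000 = 85.22 × 4181 × 24 / 2.2088 / 1000 = 3871.5 kWh

3871 kWh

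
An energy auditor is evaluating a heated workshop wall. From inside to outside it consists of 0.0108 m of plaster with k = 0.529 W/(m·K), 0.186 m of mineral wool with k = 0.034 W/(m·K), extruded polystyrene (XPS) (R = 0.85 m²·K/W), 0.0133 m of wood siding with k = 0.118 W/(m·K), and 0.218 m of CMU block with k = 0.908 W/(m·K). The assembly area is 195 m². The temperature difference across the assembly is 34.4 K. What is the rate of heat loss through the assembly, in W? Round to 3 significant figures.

0.0108/0.529 = 0.02042
0.186/0.034 = 5.471
0.0133/0.118 = 0.1127
0.218/0.908 = 0.2401
R_total = 0.02042 + 5.471 + 0.85 + 0.1127 + 0.2401 = 6.694 m²·K/W
Q = A·ΔT/R = 195 × 34.4 / 6.694 = 1002 W

1000 W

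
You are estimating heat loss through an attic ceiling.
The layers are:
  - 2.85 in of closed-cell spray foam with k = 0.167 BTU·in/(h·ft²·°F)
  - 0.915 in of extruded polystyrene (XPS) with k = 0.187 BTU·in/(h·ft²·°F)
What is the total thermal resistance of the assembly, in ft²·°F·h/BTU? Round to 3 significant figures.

2.85/0.167 = 17.07
0.915/0.187 = 4.893
R_total = 17.07 + 4.893 = 21.96 ft²·°F·h/BTU

22.0 ft²·°F·h/BTU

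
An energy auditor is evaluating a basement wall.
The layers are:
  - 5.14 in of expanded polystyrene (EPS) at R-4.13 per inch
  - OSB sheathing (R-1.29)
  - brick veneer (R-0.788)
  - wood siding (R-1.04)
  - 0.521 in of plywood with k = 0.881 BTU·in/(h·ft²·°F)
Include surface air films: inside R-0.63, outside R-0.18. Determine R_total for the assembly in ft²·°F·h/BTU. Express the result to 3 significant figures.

5.14 × 4.13 = 21.23
0.521/0.881 = 0.5914
R_total = 0.63 + 21.23 + 1.29 + 0.788 + 1.04 + 0.5914 + 0.18 = 25.75 ft²·°F·h/BTU

25.7 ft²·°F·h/BTU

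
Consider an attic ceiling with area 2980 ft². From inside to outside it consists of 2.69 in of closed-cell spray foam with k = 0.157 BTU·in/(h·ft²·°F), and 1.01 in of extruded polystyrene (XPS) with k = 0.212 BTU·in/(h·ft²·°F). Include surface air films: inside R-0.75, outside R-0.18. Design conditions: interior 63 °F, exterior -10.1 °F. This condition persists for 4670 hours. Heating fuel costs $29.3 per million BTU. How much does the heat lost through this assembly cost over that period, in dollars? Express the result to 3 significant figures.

1310 dollars

2.69/0.157 = 17.13
1.01/0.212 = 4.764
R_total = 0.75 + 17.13 + 4.764 + 0.18 = 22.83 ft²·°F·h/BTU
Q = 2980 × (63 − (-10.1)) / 22.83 = 9543 BTU/h
E = 9543 × 4670 = 44560000 BTU
Cost = 44560000/10⁶ × 29.3 = $1306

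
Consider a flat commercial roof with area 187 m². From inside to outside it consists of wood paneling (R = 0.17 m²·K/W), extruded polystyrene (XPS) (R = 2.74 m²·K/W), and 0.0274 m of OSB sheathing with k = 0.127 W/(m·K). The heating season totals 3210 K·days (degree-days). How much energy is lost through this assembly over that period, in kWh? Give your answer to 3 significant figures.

4610 kWh

0.0274/0.127 = 0.2157
R_total = 0.17 + 2.74 + 0.2157 = 3.126 m²·K/W
E = A × HDD × 24 / R / 1000 = 187 × 3210 × 24 / 3.126 / 1000 = 4609 kWh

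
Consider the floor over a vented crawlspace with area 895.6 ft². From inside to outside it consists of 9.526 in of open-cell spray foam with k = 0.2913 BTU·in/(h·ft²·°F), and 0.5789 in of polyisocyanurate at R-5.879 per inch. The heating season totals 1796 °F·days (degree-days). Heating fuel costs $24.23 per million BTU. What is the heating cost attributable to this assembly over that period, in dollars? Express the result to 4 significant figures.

9.526/0.2913 = 32.702
0.5789 × 5.879 = 3.4034
R_total = 32.702 + 3.4034 = 36.105 ft²·°F·h/BTU
E = A × HDD × 24 / R = 895.6 × 1796 × 24 / 36.105 = 1069200 BTU
Cost = 1069200/10⁶ × 24.23 = $25.907

25.91 dollars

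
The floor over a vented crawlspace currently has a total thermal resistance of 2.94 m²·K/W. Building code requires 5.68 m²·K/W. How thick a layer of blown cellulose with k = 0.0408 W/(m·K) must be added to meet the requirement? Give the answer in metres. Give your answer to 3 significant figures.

0.112 m

ΔR = 5.68 − 2.94 = 2.74 m²·K/W
L = ΔR × k = 2.74 × 0.0408 = 0.1118 m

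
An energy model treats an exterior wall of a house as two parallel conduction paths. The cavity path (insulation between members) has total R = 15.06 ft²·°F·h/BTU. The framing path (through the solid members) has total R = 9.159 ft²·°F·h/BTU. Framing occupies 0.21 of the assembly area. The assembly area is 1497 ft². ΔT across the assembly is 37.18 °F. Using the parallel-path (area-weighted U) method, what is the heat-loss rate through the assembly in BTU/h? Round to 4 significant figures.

U_eff = 0.79/15.06 + 0.21/9.159 = 0.052457 + 0.022928 = 0.075385
R_eff = 1/U_eff = 13.265 ft²·°F·h/BTU
Q = 1497 × 37.18 / 13.265 = 4195.8 BTU/h

4196 BTU/h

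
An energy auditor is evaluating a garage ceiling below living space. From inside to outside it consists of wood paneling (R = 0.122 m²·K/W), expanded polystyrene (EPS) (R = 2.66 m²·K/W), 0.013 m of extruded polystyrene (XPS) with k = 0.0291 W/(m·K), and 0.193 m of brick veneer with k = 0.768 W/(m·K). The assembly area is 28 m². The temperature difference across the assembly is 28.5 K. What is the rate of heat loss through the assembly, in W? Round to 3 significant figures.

0.013/0.0291 = 0.4467
0.193/0.768 = 0.2513
R_total = 0.122 + 2.66 + 0.4467 + 0.2513 = 3.48 m²·K/W
Q = A·ΔT/R = 28 × 28.5 / 3.48 = 229.3 W

229 W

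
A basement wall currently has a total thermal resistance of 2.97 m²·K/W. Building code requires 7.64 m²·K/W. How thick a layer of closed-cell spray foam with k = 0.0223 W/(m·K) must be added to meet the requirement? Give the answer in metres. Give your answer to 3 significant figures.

0.104 m

ΔR = 7.64 − 2.97 = 4.67 m²·K/W
L = ΔR × k = 4.67 × 0.0223 = 0.1041 m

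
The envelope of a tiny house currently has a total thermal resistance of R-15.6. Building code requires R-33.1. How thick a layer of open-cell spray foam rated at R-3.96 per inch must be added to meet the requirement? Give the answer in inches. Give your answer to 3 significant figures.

ΔR = 33.1 − 15.6 = 17.5 ft²·°F·h/BTU
L = ΔR / (R/in) = 17.5/3.96 = 4.419 in

4.42 in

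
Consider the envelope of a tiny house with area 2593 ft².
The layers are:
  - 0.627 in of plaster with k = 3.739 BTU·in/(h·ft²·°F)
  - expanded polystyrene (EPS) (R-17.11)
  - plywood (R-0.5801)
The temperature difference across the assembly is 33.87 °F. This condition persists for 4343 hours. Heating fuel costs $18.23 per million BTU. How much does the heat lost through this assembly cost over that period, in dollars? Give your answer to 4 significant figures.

0.627/3.739 = 0.16769
R_total = 0.16769 + 17.11 + 0.5801 = 17.858 ft²·°F·h/BTU
Q = 2593 × 33.87 / 17.858 = 4918 BTU/h
E = 4918 × 4343 = 21359000 BTU
Cost = 21359000/10⁶ × 18.23 = $389.37

389.4 dollars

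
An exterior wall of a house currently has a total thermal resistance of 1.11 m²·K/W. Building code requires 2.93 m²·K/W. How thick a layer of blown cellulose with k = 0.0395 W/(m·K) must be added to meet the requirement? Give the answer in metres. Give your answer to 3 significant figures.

ΔR = 2.93 − 1.11 = 1.82 m²·K/W
L = ΔR × k = 1.82 × 0.0395 = 0.07189 m

0.0719 m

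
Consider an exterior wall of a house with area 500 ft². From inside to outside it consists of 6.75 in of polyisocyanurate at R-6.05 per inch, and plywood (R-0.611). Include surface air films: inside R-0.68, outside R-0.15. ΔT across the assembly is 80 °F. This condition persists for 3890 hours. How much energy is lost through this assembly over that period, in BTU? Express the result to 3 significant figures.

6.75 × 6.05 = 40.84
R_total = 0.68 + 40.84 + 0.611 + 0.15 = 42.28 ft²·°F·h/BTU
Q = 500 × 80 / 42.28 = 946.1 BTU/h
E = 946.1 × 3890 = 3680000 BTU

3680000 BTU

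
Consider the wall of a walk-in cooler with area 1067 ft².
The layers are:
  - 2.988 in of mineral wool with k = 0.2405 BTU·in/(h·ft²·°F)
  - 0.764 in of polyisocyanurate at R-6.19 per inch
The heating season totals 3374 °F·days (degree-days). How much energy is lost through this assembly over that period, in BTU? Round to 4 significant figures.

5037000 BTU

2.988/0.2405 = 12.424
0.764 × 6.19 = 4.7292
R_total = 12.424 + 4.7292 = 17.153 ft²·°F·h/BTU
E = A × HDD × 24 / R = 1067 × 3374 × 24 / 17.153 = 5037000 BTU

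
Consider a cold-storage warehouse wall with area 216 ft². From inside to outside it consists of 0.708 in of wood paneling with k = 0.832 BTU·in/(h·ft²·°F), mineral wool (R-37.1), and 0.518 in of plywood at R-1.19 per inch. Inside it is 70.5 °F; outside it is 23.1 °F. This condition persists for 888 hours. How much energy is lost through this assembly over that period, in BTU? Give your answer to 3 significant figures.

0.708/0.832 = 0.851
0.518 × 1.19 = 0.6164
R_total = 0.851 + 37.1 + 0.6164 = 38.57 ft²·°F·h/BTU
Q = 216 × (70.5 − 23.1) / 38.57 = 265.5 BTU/h
E = 265.5 × 888 = 235700 BTU

236000 BTU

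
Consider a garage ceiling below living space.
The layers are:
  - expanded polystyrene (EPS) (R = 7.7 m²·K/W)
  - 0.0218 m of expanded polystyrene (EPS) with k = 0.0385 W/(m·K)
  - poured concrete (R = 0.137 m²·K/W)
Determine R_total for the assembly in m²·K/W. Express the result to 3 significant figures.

0.0218/0.0385 = 0.5662
R_total = 7.7 + 0.5662 + 0.137 = 8.403 m²·K/W

8.40 m²·K/W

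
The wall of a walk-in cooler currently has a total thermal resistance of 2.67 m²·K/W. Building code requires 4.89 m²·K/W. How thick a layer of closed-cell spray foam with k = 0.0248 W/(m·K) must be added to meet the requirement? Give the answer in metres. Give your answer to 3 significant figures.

ΔR = 4.89 − 2.67 = 2.22 m²·K/W
L = ΔR × k = 2.22 × 0.0248 = 0.05506 m

0.0551 m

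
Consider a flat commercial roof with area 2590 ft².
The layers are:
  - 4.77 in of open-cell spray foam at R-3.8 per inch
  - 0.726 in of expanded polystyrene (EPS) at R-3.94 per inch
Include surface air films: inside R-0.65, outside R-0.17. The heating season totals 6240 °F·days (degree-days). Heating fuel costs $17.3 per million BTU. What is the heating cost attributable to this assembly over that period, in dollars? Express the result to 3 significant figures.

308 dollars

4.77 × 3.8 = 18.13
0.726 × 3.94 = 2.86
R_total = 0.65 + 18.13 + 2.86 + 0.17 = 21.81 ft²·°F·h/BTU
E = A × HDD × 24 / R = 2590 × 6240 × 24 / 21.81 = 17790000 BTU
Cost = 17790000/10⁶ × 17.3 = $307.7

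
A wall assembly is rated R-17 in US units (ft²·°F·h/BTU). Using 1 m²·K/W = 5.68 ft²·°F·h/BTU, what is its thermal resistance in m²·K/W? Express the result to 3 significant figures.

R_SI = 17/5.68 = 2.993

2.99 m²·K/W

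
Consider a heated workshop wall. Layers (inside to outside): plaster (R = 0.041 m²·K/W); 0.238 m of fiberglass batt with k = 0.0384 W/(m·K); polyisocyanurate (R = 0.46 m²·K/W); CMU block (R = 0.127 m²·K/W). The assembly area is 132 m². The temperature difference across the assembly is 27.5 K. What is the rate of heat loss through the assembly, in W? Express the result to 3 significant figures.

532 W

0.238/0.0384 = 6.198
R_total = 0.041 + 6.198 + 0.46 + 0.127 = 6.826 m²·K/W
Q = A·ΔT/R = 132 × 27.5 / 6.826 = 531.8 W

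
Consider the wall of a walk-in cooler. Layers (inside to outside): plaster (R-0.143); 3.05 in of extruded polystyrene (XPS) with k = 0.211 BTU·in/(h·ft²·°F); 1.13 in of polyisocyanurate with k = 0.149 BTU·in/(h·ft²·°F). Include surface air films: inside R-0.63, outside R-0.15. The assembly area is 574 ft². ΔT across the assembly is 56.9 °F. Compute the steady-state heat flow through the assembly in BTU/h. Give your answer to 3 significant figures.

3.05/0.211 = 14.45
1.13/0.149 = 7.584
R_total = 0.63 + 0.143 + 14.45 + 7.584 + 0.15 = 22.96 ft²·°F·h/BTU
Q = A·ΔT/R = 574 × 56.9 / 22.96 = 1422 BTU/h

1420 BTU/h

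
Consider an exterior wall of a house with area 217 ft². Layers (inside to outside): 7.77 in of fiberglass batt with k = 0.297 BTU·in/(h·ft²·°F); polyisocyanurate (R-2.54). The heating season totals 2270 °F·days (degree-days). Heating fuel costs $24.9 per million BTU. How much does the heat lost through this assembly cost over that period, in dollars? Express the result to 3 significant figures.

7.77/0.297 = 26.16
R_total = 26.16 + 2.54 = 28.7 ft²·°F·h/BTU
E = A × HDD × 24 / R = 217 × 2270 × 24 / 28.7 = 411900 BTU
Cost = 411900/10⁶ × 24.9 = $10.26

10.3 dollars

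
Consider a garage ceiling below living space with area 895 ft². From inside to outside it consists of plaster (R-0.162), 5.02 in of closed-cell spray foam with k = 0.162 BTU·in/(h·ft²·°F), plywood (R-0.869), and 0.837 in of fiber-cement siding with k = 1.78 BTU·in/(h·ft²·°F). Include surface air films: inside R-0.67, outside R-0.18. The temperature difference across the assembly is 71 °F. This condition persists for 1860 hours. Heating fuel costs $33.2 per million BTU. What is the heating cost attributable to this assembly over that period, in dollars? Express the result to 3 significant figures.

5.02/0.162 = 30.99
0.837/1.78 = 0.4702
R_total = 0.67 + 0.162 + 30.99 + 0.869 + 0.4702 + 0.18 = 33.34 ft²·°F·h/BTU
Q = 895 × 71 / 33.34 = 1906 BTU/h
E = 1906 × 1860 = 3545000 BTU
Cost = 3545000/10⁶ × 33.2 = $117.7

118 dollars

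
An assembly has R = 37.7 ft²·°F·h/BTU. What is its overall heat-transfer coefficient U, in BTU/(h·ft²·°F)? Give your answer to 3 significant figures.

U = 1/R = 1/37.7 = 0.02653

0.0265 BTU/(h·ft²·°F)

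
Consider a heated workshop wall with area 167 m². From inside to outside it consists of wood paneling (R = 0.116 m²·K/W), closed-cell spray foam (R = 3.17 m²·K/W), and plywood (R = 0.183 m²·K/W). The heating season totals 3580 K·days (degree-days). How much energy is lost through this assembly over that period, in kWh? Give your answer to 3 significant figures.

R_total = 0.116 + 3.17 + 0.183 = 3.469 m²·K/W
E = A × HDD × 24 / R / 1000 = 167 × 3580 × 24 / 3.469 / 1000 = 4136 kWh

4140 kWh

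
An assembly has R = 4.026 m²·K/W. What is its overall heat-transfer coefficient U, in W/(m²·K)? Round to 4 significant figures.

0.2484 W/(m²·K)

U = 1/R = 1/4.026 = 0.24839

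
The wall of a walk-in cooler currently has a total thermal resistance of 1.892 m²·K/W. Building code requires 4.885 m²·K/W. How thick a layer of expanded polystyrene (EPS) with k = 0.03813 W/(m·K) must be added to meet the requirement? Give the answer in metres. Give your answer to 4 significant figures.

0.1141 m

ΔR = 4.885 − 1.892 = 2.993 m²·K/W
L = ΔR × k = 2.993 × 0.03813 = 0.11412 m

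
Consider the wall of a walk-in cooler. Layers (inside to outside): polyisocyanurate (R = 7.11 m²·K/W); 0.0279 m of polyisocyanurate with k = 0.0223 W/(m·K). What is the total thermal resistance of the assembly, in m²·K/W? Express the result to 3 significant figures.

8.36 m²·K/W

0.0279/0.0223 = 1.251
R_total = 7.11 + 1.251 = 8.361 m²·K/W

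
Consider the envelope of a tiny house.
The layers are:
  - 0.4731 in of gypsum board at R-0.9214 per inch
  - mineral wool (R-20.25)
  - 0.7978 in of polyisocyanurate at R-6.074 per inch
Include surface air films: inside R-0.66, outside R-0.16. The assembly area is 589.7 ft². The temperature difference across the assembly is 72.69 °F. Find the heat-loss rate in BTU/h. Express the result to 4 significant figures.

0.4731 × 0.9214 = 0.43591
0.7978 × 6.074 = 4.8458
R_total = 0.66 + 0.43591 + 20.25 + 4.8458 + 0.16 = 26.352 ft²·°F·h/BTU
Q = A·ΔT/R = 589.7 × 72.69 / 26.352 = 1626.7 BTU/h

1627 BTU/h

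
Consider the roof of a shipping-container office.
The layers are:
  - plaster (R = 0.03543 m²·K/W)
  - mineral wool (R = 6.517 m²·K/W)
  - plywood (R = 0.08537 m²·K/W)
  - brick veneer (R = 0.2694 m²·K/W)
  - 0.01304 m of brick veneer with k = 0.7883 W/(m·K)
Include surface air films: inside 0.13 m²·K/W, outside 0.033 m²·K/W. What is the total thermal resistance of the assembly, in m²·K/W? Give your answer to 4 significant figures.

7.087 m²·K/W

0.01304/0.7883 = 0.016542
R_total = 0.13 + 0.03543 + 6.517 + 0.08537 + 0.2694 + 0.016542 + 0.033 = 7.0867 m²·K/W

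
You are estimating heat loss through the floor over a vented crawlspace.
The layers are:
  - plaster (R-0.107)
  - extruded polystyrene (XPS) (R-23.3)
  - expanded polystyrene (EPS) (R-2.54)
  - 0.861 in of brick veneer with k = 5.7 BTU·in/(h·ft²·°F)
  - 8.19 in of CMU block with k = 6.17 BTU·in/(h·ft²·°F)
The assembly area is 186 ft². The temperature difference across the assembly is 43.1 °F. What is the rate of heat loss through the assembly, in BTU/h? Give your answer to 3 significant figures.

0.861/5.7 = 0.1511
8.19/6.17 = 1.327
R_total = 0.107 + 23.3 + 2.54 + 0.1511 + 1.327 = 27.43 ft²·°F·h/BTU
Q = A·ΔT/R = 186 × 43.1 / 27.43 = 292.3 BTU/h

292 BTU/h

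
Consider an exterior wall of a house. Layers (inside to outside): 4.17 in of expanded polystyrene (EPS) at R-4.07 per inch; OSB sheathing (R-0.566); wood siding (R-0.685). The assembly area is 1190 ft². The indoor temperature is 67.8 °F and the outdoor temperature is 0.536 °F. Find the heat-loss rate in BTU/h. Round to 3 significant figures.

4.17 × 4.07 = 16.97
R_total = 16.97 + 0.566 + 0.685 = 18.22 ft²·°F·h/BTU
Q = A·ΔT/R = 1190 × (67.8 − 0.536) / 18.22 = 4393 BTU/h

4390 BTU/h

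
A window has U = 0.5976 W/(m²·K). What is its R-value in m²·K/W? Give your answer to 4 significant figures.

1.673 m²·K/W

R = 1/U = 1/0.5976 = 1.6734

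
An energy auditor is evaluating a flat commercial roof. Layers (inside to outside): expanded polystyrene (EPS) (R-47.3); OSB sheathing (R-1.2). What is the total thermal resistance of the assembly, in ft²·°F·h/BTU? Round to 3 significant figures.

48.5 ft²·°F·h/BTU

R_total = 47.3 + 1.2 = 48.5 ft²·°F·h/BTU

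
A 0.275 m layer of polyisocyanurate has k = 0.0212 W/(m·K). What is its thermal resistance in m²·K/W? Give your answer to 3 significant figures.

13.0 m²·K/W

R = L/k = 0.275/0.0212 = 12.97 m²·K/W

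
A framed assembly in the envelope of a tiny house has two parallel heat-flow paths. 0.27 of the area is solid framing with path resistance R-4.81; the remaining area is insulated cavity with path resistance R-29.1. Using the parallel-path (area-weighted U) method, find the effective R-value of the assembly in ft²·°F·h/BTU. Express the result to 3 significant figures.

12.3 ft²·°F·h/BTU

U_eff = 0.73/29.1 + 0.27/4.81 = 0.02509 + 0.05613 = 0.08122
R_eff = 1/U_eff = 12.31 ft²·°F·h/BTU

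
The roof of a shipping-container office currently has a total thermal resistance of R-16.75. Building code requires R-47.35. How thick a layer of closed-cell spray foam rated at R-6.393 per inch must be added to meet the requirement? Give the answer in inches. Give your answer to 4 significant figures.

4.786 in

ΔR = 47.35 − 16.75 = 30.6 ft²·°F·h/BTU
L = ΔR / (R/in) = 30.6/6.393 = 4.7865 in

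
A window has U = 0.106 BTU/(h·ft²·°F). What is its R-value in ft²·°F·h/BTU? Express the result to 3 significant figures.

9.43 ft²·°F·h/BTU

R = 1/U = 1/0.106 = 9.434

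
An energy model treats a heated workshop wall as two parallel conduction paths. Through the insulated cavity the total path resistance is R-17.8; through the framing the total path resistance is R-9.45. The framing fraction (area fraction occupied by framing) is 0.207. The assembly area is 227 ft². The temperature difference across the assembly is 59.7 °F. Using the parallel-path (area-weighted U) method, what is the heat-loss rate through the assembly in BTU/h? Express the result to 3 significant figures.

901 BTU/h

U_eff = 0.793/17.8 + 0.207/9.45 = 0.04455 + 0.0219 = 0.06646
R_eff = 1/U_eff = 15.05 ft²·°F·h/BTU
Q = 227 × 59.7 / 15.05 = 900.6 BTU/h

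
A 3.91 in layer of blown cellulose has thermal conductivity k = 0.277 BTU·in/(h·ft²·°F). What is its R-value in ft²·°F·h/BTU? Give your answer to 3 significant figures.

R = L/k = 3.91/0.277 = 14.12 ft²·°F·h/BTU

14.1 ft²·°F·h/BTU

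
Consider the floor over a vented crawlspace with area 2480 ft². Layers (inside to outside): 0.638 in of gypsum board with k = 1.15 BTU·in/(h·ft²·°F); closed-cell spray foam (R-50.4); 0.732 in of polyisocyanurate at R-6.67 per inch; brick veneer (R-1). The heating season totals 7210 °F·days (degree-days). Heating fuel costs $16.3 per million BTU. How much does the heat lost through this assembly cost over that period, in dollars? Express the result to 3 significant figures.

123 dollars

0.638/1.15 = 0.5548
0.732 × 6.67 = 4.882
R_total = 0.5548 + 50.4 + 4.882 + 1 = 56.84 ft²·°F·h/BTU
E = A × HDD × 24 / R = 2480 × 7210 × 24 / 56.84 = 7550000 BTU
Cost = 7550000/10⁶ × 16.3 = $123.1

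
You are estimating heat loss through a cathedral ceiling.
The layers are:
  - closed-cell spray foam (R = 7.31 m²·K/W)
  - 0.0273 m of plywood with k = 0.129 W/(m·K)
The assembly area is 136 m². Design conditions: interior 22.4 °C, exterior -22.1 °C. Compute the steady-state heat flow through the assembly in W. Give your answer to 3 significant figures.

805 W

0.0273/0.129 = 0.2116
R_total = 7.31 + 0.2116 = 7.522 m²·K/W
Q = A·ΔT/R = 136 × (22.4 − (-22.1)) / 7.522 = 804.6 W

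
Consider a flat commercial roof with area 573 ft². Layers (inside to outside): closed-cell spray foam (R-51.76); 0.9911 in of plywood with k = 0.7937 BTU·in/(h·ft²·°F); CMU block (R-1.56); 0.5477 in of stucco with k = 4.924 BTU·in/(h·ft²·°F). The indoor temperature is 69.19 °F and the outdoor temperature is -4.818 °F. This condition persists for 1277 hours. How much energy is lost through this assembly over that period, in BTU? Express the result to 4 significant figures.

990400 BTU

0.9911/0.7937 = 1.2487
0.5477/4.924 = 0.11123
R_total = 51.76 + 1.2487 + 1.56 + 0.11123 = 54.68 ft²·°F·h/BTU
Q = 573 × (69.19 − (-4.818)) / 54.68 = 775.54 BTU/h
E = 775.54 × 1277 = 990370 BTU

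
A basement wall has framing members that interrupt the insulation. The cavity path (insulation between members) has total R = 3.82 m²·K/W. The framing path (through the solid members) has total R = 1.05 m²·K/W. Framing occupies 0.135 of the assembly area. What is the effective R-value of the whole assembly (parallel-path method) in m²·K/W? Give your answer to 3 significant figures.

U_eff = 0.865/3.82 + 0.135/1.05 = 0.2264 + 0.1286 = 0.355
R_eff = 1/U_eff = 2.817 m²·K/W

2.82 m²·K/W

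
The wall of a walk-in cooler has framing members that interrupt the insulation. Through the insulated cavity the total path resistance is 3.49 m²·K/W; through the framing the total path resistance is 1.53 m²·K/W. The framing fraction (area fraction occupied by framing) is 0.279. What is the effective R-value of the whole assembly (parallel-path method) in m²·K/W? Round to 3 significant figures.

2.57 m²·K/W

U_eff = 0.721/3.49 + 0.279/1.53 = 0.2066 + 0.1824 = 0.3889
R_eff = 1/U_eff = 2.571 m²·K/W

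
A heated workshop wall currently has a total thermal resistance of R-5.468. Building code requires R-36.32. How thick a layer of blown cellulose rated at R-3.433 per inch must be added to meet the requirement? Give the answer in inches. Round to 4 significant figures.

8.987 in

ΔR = 36.32 − 5.468 = 30.852 ft²·°F·h/BTU
L = ΔR / (R/in) = 30.852/3.433 = 8.9869 in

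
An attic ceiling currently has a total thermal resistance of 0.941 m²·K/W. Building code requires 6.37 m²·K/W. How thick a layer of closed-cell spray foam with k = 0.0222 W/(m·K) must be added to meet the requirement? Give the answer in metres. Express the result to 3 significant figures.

ΔR = 6.37 − 0.941 = 5.429 m²·K/W
L = ΔR × k = 5.429 × 0.0222 = 0.1205 m

0.121 m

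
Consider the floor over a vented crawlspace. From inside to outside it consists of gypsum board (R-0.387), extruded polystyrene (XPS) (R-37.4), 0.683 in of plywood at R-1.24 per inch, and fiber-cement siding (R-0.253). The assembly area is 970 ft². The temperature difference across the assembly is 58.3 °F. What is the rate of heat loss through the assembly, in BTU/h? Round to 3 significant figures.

0.683 × 1.24 = 0.8469
R_total = 0.387 + 37.4 + 0.8469 + 0.253 = 38.89 ft²·°F·h/BTU
Q = A·ΔT/R = 970 × 58.3 / 38.89 = 1454 BTU/h

1450 BTU/h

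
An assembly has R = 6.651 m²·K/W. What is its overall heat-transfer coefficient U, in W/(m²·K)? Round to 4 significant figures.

0.1504 W/(m²·K)

U = 1/R = 1/6.651 = 0.15035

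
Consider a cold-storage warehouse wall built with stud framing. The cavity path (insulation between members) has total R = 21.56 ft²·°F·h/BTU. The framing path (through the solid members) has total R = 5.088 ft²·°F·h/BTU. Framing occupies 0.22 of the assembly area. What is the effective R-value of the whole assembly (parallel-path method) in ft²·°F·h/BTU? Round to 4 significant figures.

12.59 ft²·°F·h/BTU

U_eff = 0.78/21.56 + 0.22/5.088 = 0.036178 + 0.043239 = 0.079417
R_eff = 1/U_eff = 12.592 ft²·°F·h/BTU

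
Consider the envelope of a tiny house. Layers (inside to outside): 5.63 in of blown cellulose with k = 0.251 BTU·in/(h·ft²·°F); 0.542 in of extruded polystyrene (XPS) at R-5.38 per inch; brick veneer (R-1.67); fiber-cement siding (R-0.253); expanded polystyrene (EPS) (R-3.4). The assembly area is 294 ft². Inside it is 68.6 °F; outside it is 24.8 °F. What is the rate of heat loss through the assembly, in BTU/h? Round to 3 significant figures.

5.63/0.251 = 22.43
0.542 × 5.38 = 2.916
R_total = 22.43 + 2.916 + 1.67 + 0.253 + 3.4 = 30.67 ft²·°F·h/BTU
Q = A·ΔT/R = 294 × (68.6 − 24.8) / 30.67 = 419.9 BTU/h

420 BTU/h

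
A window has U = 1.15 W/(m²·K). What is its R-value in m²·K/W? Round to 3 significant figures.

R = 1/U = 1/1.15 = 0.8696

0.870 m²·K/W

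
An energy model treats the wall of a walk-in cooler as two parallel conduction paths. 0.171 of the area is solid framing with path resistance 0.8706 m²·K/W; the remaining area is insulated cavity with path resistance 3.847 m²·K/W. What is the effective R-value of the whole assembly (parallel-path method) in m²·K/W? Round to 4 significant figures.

2.428 m²·K/W

U_eff = 0.829/3.847 + 0.171/0.8706 = 0.21549 + 0.19642 = 0.41191
R_eff = 1/U_eff = 2.4277 m²·K/W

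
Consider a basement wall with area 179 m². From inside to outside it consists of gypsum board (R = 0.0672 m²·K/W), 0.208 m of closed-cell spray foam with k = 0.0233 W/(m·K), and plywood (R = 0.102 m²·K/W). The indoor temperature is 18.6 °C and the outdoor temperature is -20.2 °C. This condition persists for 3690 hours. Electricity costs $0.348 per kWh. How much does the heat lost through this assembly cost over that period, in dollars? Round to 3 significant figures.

980 dollars

0.208/0.0233 = 8.927
R_total = 0.0672 + 8.927 + 0.102 = 9.096 m²·K/W
Q = 179 × (18.6 − (-20.2)) / 9.096 = 763.5 W
E = 763.5 W × 3690 h / 1000 = 2817 kWh
Cost = 2817 × 0.348 = $980.5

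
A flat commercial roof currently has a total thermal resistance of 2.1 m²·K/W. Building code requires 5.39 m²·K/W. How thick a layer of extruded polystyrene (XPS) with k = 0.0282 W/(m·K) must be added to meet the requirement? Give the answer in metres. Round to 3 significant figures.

0.0928 m

ΔR = 5.39 − 2.1 = 3.29 m²·K/W
L = ΔR × k = 3.29 × 0.0282 = 0.09278 m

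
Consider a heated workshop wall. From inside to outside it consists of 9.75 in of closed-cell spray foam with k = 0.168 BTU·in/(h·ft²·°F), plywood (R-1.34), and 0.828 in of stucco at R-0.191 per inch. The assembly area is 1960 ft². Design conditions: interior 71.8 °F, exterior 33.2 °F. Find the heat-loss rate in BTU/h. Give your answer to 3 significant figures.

1270 BTU/h

9.75/0.168 = 58.04
0.828 × 0.191 = 0.1581
R_total = 58.04 + 1.34 + 0.1581 = 59.53 ft²·°F·h/BTU
Q = A·ΔT/R = 1960 × (71.8 − 33.2) / 59.53 = 1271 BTU/h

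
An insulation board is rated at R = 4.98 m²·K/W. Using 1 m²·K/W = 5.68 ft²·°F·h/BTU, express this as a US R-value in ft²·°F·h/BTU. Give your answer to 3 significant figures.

R_US = 4.98 × 5.68 = 28.29

28.3 ft²·°F·h/BTU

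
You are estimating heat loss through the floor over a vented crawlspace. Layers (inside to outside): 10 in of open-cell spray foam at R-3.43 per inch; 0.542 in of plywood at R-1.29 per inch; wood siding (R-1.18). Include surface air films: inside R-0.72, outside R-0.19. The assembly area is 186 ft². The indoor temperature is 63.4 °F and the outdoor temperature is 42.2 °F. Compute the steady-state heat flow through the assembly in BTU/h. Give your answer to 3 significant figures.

106 BTU/h

10 × 3.43 = 34.3
0.542 × 1.29 = 0.6992
R_total = 0.72 + 34.3 + 0.6992 + 1.18 + 0.19 = 37.09 ft²·°F·h/BTU
Q = A·ΔT/R = 186 × (63.4 − 42.2) / 37.09 = 106.3 BTU/h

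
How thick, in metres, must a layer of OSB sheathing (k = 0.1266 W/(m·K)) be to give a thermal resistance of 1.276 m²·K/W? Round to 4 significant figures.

L = R·k = 1.276 × 0.1266 = 0.16154 m

0.1615 m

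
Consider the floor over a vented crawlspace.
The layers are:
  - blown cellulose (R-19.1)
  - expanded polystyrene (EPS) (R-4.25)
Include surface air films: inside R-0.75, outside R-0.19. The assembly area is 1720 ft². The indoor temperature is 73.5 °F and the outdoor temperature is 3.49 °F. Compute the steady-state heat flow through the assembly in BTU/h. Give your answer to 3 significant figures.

R_total = 0.75 + 19.1 + 4.25 + 0.19 = 24.29 ft²·°F·h/BTU
Q = A·ΔT/R = 1720 × (73.5 − 3.49) / 24.29 = 4957 BTU/h

4960 BTU/h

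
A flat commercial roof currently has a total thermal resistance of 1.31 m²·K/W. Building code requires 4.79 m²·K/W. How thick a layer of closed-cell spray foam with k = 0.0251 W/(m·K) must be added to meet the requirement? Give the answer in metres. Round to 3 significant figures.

ΔR = 4.79 − 1.31 = 3.48 m²·K/W
L = ΔR × k = 3.48 × 0.0251 = 0.08735 m

0.0873 m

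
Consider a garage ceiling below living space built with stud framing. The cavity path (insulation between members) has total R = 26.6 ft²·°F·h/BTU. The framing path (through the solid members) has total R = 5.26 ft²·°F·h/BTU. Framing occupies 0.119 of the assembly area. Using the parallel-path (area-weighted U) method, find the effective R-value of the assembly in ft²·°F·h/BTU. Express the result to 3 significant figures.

17.9 ft²·°F·h/BTU

U_eff = 0.881/26.6 + 0.119/5.26 = 0.03312 + 0.02262 = 0.05574
R_eff = 1/U_eff = 17.94 ft²·°F·h/BTU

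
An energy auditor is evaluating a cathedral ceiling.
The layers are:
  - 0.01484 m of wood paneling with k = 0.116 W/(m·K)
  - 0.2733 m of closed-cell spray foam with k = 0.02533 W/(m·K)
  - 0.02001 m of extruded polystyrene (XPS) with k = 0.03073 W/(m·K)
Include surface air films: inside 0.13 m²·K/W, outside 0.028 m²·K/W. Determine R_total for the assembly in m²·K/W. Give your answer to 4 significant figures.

11.73 m²·K/W

0.01484/0.116 = 0.12793
0.2733/0.02533 = 10.79
0.02001/0.03073 = 0.65116
R_total = 0.13 + 0.12793 + 10.79 + 0.65116 + 0.028 = 11.727 m²·K/W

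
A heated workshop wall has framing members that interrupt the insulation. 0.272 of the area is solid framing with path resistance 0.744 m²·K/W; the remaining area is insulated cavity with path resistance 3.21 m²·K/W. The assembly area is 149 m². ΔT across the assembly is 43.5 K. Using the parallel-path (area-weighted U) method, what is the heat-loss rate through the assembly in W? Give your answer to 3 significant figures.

3840 W

U_eff = 0.728/3.21 + 0.272/0.744 = 0.2268 + 0.3656 = 0.5924
R_eff = 1/U_eff = 1.688 m²·K/W
Q = 149 × 43.5 / 1.688 = 3840 W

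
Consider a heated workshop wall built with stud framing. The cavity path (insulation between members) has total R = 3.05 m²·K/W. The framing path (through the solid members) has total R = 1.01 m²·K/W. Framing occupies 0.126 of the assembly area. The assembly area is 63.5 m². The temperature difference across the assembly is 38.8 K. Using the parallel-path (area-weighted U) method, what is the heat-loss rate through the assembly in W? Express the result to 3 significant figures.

1010 W

U_eff = 0.874/3.05 + 0.126/1.01 = 0.2866 + 0.1248 = 0.4113
R_eff = 1/U_eff = 2.431 m²·K/W
Q = 63.5 × 38.8 / 2.431 = 1013 W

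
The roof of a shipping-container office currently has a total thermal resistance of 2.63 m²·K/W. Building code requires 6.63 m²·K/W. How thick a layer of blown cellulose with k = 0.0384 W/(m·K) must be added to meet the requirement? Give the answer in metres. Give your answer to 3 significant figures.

ΔR = 6.63 − 2.63 = 4 m²·K/W
L = ΔR × k = 4 × 0.0384 = 0.1536 m

0.154 m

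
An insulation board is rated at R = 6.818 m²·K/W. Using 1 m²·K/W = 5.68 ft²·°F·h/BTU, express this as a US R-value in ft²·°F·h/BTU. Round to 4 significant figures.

R_US = 6.818 × 5.68 = 38.726

38.73 ft²·°F·h/BTU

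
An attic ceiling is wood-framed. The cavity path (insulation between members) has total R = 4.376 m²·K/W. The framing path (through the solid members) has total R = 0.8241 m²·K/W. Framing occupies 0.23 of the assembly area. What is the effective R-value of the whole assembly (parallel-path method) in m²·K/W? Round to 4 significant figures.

U_eff = 0.77/4.376 + 0.23/0.8241 = 0.17596 + 0.27909 = 0.45505
R_eff = 1/U_eff = 2.1976 m²·K/W

2.198 m²·K/W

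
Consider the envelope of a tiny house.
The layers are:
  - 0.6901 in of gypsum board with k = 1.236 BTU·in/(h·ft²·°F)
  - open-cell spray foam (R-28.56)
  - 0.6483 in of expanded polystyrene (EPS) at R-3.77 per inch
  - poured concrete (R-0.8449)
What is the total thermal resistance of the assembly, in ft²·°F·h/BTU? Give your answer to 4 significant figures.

0.6901/1.236 = 0.55833
0.6483 × 3.77 = 2.4441
R_total = 0.55833 + 28.56 + 2.4441 + 0.8449 = 32.407 ft²·°F·h/BTU

32.41 ft²·°F·h/BTU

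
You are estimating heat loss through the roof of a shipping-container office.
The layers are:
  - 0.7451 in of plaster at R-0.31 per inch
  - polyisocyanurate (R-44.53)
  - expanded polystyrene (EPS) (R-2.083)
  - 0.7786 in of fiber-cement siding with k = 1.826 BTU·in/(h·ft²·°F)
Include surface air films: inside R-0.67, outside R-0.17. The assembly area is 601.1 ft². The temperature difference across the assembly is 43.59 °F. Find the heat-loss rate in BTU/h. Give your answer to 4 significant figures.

0.7451 × 0.31 = 0.23098
0.7786/1.826 = 0.4264
R_total = 0.67 + 0.23098 + 44.53 + 2.083 + 0.4264 + 0.17 = 48.11 ft²·°F·h/BTU
Q = A·ΔT/R = 601.1 × 43.59 / 48.11 = 544.62 BTU/h

544.6 BTU/h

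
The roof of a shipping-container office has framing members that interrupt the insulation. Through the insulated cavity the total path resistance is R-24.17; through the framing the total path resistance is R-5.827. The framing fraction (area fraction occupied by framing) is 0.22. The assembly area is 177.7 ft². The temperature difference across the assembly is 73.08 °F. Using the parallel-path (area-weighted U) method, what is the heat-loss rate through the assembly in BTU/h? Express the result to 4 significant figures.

U_eff = 0.78/24.17 + 0.22/5.827 = 0.032271 + 0.037755 = 0.070027
R_eff = 1/U_eff = 14.28 ft²·°F·h/BTU
Q = 177.7 × 73.08 / 14.28 = 909.39 BTU/h

909.4 BTU/h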